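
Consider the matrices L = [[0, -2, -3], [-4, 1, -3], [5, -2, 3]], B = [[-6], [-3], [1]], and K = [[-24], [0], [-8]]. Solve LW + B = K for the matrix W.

LW = K − B = [[-18], [3], [-9]].
Left-multiplying both sides by L⁻¹ gives W = L⁻¹(K − B).
det L = -3, so L⁻¹ = [[1, -4, -3], [1, -5, -4], [-1, 10/3, 8/3]].
W = L⁻¹(K − B) = [[-3], [3], [4]].

W = [[-3], [3], [4]]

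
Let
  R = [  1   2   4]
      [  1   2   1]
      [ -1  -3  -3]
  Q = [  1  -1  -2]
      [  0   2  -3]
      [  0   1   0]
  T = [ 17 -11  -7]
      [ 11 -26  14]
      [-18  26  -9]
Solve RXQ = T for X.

Left-multiply by R⁻¹ and right-multiply by Q⁻¹: X = R⁻¹TQ⁻¹.
R has determinant -3; R⁻¹ = [[1, 2, 2], [-2/3, -1/3, -1], [1/3, -1/3, 0]].
Q has determinant 3; Q⁻¹ = [[1, -2/3, 7/3], [0, 0, 1], [0, -1/3, 2/3]].
R⁻¹T = [[3, -11, 3], [3, -10, 9], [2, 5, -7]].
X = (R⁻¹T)Q⁻¹ = [[3, -3, -2], [3, -5, 3], [2, 1, 5]].

X = [[3, -3, -2], [3, -5, 3], [2, 1, 5]]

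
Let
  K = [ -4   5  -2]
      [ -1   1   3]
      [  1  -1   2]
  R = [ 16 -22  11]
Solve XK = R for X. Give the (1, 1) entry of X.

-6

Right-multiplying both sides by K⁻¹ gives X = RK⁻¹.
det K = 5; the adjugate gives K⁻¹ = [[1, -8/5, 17/5], [1, -6/5, 14/5], [0, 1/5, 1/5]].
X = RK⁻¹ = [[16, -22, 11]] · [[1, -8/5, 17/5], [1, -6/5, 14/5], [0, 1/5, 1/5]] = [[-6, 3, -5]].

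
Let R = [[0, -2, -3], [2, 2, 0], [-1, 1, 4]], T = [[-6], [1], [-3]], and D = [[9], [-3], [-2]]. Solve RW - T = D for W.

W = [[-4], [3], [-3]]

RW = D + T = [[3], [-2], [-5]].
R is on the left of W, so left-multiply by R⁻¹: W = R⁻¹(D + T).
det R = 4; the adjugate gives R⁻¹ = [[2, 5/4, 3/2], [-2, -3/4, -3/2], [1, 1/2, 1]].
W = R⁻¹(D + T) = [[-4], [3], [-3]].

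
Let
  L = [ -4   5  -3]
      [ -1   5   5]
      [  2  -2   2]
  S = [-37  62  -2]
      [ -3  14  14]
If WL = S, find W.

W = [[5, 5, -6], [-1, 3, -2]]

Right-multiplying both sides by L⁻¹ gives W = SL⁻¹.
L has determinant 4; L⁻¹ = [[5, -1, 10], [3, -1/2, 23/4], [-2, 1/2, -15/4]].
W = SL⁻¹ = [[-37, 62, -2], [-3, 14, 14]] · [[5, -1, 10], [3, -1/2, 23/4], [-2, 1/2, -15/4]] = [[5, 5, -6], [-1, 3, -2]].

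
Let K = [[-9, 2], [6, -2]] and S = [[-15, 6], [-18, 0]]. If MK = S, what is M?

M = [[-1, -4], [6, 6]]

Right-multiplying both sides by K⁻¹ gives M = SK⁻¹.
K has determinant 6; K⁻¹ = [[-1/3, -1/3], [-1, -3/2]].
M = SK⁻¹ = [[-15, 6], [-18, 0]] · [[-1/3, -1/3], [-1, -3/2]] = [[-1, -4], [6, 6]].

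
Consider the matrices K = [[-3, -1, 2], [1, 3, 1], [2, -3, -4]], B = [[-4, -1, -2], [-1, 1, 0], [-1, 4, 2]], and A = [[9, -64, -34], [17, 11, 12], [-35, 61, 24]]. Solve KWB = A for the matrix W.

W = [[-1, 4, 2], [-1, -2, 1], [-1, 4, -4]]

Left-multiply by K⁻¹ and right-multiply by B⁻¹: W = K⁻¹AB⁻¹.
K has determinant 3; K⁻¹ = [[-3, -10/3, -7/3], [2, 8/3, 5/3], [-3, -11/3, -8/3]].
det B = -4, so B⁻¹ = [[-1/2, 3/2, -1/2], [-1/2, 5/2, -1/2], [3/4, -17/4, 5/4]].
K⁻¹A = [[-2, 13, 6], [5, 3, 4], [4, -11, -6]].
W = (K⁻¹A)B⁻¹ = [[-1, 4, 2], [-1, -2, 1], [-1, 4, -4]].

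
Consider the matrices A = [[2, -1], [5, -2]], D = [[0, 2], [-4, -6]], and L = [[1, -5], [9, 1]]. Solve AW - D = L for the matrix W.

W = [[3, 1], [5, 5]]

AW = L + D = [[1, -3], [5, -5]].
Left-multiplying both sides by A⁻¹ gives W = A⁻¹(L + D).
det A = 1; the adjugate gives A⁻¹ = [[-2, 1], [-5, 2]].
W = A⁻¹(L + D) = [[3, 1], [5, 5]].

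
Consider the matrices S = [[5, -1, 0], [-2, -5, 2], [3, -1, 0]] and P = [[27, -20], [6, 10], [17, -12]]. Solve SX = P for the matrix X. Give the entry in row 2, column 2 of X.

S is on the left of X, so left-multiply by S⁻¹: X = S⁻¹P.
det S = 4, so S⁻¹ = [[1/2, 0, -1/2], [3/2, 0, -5/2], [17/4, 1/2, -27/4]].
X = S⁻¹P = [[1/2, 0, -1/2], [3/2, 0, -5/2], [17/4, 1/2, -27/4]] · [[27, -20], [6, 10], [17, -12]] = [[5, -4], [-2, 0], [3, 1]].

0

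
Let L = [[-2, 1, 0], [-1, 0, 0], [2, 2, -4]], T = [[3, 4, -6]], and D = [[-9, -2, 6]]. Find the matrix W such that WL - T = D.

W = [[2, 2, 0]]

WL = D + T = [[-6, 2, 0]].
Right-multiplying both sides by L⁻¹ gives W = (D + T)L⁻¹.
det L = -4, so L⁻¹ = [[0, -1, 0], [1, -2, 0], [1/2, -3/2, -1/4]].
W = (D + T)L⁻¹ = [[2, 2, 0]].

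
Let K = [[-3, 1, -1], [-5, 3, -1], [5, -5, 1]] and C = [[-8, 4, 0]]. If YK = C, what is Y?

Since K sits to the right of Y, Y = CK⁻¹.
K has determinant -4; K⁻¹ = [[1/2, -1, -1/2], [0, -1/2, -1/2], [-5/2, 5/2, 1]].
Y = CK⁻¹ = [[-8, 4, 0]] · [[1/2, -1, -1/2], [0, -1/2, -1/2], [-5/2, 5/2, 1]] = [[-4, 6, 2]].

Y = [[-4, 6, 2]]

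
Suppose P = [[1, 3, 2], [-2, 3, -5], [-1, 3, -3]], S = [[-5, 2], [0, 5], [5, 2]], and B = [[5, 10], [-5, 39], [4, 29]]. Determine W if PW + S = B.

W = [[-2, 3], [2, 5], [3, -5]]

PW = B − S = [[10, 8], [-5, 34], [-1, 27]].
P is on the left of W, so left-multiply by P⁻¹: W = P⁻¹(B − S).
det P = -3; the adjugate gives P⁻¹ = [[-2, -5, 7], [1/3, 1/3, -1/3], [1, 2, -3]].
W = P⁻¹(B − S) = [[-2, 3], [2, 5], [3, -5]].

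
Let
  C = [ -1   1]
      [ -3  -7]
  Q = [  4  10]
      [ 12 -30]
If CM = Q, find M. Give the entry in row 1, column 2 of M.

-4

C is on the left of M, so left-multiply by C⁻¹: M = C⁻¹Q.
det C = 10; the adjugate gives C⁻¹ = [[-7/10, -1/10], [3/10, -1/10]].
M = C⁻¹Q = [[-7/10, -1/10], [3/10, -1/10]] · [[4, 10], [12, -30]] = [[-4, -4], [0, 6]].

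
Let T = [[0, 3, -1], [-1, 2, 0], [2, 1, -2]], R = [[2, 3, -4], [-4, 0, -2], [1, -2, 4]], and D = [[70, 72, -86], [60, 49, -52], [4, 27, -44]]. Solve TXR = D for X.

Left-multiply by T⁻¹ and right-multiply by R⁻¹: X = T⁻¹DR⁻¹.
det T = -1; the adjugate gives T⁻¹ = [[4, -5, -2], [2, -2, -1], [5, -6, -3]].
det R = 2, so R⁻¹ = [[-2, -2, -3], [7, 6, 10], [4, 7/2, 6]].
T⁻¹D = [[-28, -11, 4], [16, 19, -24], [-22, -15, 14]].
X = (T⁻¹D)R⁻¹ = [[-5, 4, -2], [5, -2, -2], [-5, 3, 0]].

X = [[-5, 4, -2], [5, -2, -2], [-5, 3, 0]]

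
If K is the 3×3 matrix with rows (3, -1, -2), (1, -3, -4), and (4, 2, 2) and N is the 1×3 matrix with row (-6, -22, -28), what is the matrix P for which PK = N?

K is on the right of P, so right-multiply by K⁻¹: P = NK⁻¹.
det K = -4; the adjugate gives K⁻¹ = [[-1/2, 1/2, 1/2], [9/2, -7/2, -5/2], [-7/2, 5/2, 2]].
P = NK⁻¹ = [[-6, -22, -28]] · [[-1/2, 1/2, 1/2], [9/2, -7/2, -5/2], [-7/2, 5/2, 2]] = [[2, 4, -4]].

P = [[2, 4, -4]]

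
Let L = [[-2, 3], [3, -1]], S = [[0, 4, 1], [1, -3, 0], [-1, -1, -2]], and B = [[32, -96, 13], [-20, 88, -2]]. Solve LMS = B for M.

Left-multiply by L⁻¹ and right-multiply by S⁻¹: M = L⁻¹BS⁻¹.
det L = -7, so L⁻¹ = [[1/7, 3/7], [3/7, 2/7]].
det S = 4; the adjugate gives S⁻¹ = [[3/2, 7/4, 3/4], [1/2, 1/4, 1/4], [-1, -1, -1]].
L⁻¹B = [[-4, 24, 1], [8, -16, 5]].
M = (L⁻¹B)S⁻¹ = [[5, -2, 2], [-1, 5, -3]].

M = [[5, -2, 2], [-1, 5, -3]]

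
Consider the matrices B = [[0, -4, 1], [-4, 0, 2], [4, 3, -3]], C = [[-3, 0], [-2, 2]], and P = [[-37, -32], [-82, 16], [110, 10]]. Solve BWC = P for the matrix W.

W = [[-4, -4], [-5, 3], [3, -4]]

Left-multiply by B⁻¹ and right-multiply by C⁻¹: W = B⁻¹PC⁻¹.
B has determinant 4; B⁻¹ = [[-3/2, -9/4, -2], [-1, -1, -1], [-3, -4, -4]].
det C = -6, so C⁻¹ = [[-1/3, 0], [-1/3, 1/2]].
B⁻¹P = [[20, -8], [9, 6], [-1, -8]].
W = (B⁻¹P)C⁻¹ = [[-4, -4], [-5, 3], [3, -4]].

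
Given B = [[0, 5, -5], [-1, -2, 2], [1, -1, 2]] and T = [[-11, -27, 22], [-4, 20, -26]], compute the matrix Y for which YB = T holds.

Y = [[-4, 6, -5], [2, -2, -6]]

Since B sits to the right of Y, Y = TB⁻¹.
det B = 5, so B⁻¹ = [[-2/5, -1, 0], [4/5, 1, 1], [3/5, 1, 1]].
Y = TB⁻¹ = [[-11, -27, 22], [-4, 20, -26]] · [[-2/5, -1, 0], [4/5, 1, 1], [3/5, 1, 1]] = [[-4, 6, -5], [2, -2, -6]].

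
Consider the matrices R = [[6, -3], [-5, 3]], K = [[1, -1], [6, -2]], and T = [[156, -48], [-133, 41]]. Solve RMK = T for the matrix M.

Isolating M: multiply by R⁻¹ from the left and K⁻¹ from the right, so M = R⁻¹TK⁻¹.
det R = 3, so R⁻¹ = [[1, 1], [5/3, 2]].
K has determinant 4; K⁻¹ = [[-1/2, 1/4], [-3/2, 1/4]].
R⁻¹T = [[23, -7], [-6, 2]].
M = (R⁻¹T)K⁻¹ = [[-1, 4], [0, -1]].

M = [[-1, 4], [0, -1]]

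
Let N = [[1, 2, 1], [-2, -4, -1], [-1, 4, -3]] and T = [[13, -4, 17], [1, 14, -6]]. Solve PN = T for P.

Right-multiplying both sides by N⁻¹ gives P = TN⁻¹.
det N = -6, so N⁻¹ = [[-8/3, -5/3, -1/3], [5/6, 1/3, 1/6], [2, 1, 0]].
P = TN⁻¹ = [[13, -4, 17], [1, 14, -6]] · [[-8/3, -5/3, -1/3], [5/6, 1/3, 1/6], [2, 1, 0]] = [[-4, -6, -5], [-3, -3, 2]].

P = [[-4, -6, -5], [-3, -3, 2]]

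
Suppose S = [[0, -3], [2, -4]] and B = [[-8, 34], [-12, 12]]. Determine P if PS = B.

Right-multiplying both sides by S⁻¹ gives P = BS⁻¹.
S has determinant 6; S⁻¹ = [[-2/3, 1/2], [-1/3, 0]].
P = BS⁻¹ = [[-8, 34], [-12, 12]] · [[-2/3, 1/2], [-1/3, 0]] = [[-6, -4], [4, -6]].

P = [[-6, -4], [4, -6]]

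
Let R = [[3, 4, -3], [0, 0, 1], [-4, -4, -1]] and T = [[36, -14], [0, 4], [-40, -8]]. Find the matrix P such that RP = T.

P = [[4, 6], [6, -5], [0, 4]]

Left-multiplying both sides by R⁻¹ gives P = R⁻¹T.
det R = -4, so R⁻¹ = [[-1, -4, -1], [1, 15/4, 3/4], [0, 1, 0]].
P = R⁻¹T = [[-1, -4, -1], [1, 15/4, 3/4], [0, 1, 0]] · [[36, -14], [0, 4], [-40, -8]] = [[4, 6], [6, -5], [0, 4]].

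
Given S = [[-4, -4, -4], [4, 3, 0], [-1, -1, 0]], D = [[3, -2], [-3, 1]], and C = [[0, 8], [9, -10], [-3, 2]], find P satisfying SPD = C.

P = [[4, 4], [-3, -4], [1, 2]]

Isolating P: multiply by S⁻¹ from the left and D⁻¹ from the right, so P = S⁻¹CD⁻¹.
S has determinant 4; S⁻¹ = [[0, 1, 3], [0, -1, -4], [-1/4, 0, 1]].
D has determinant -3; D⁻¹ = [[-1/3, -2/3], [-1, -1]].
S⁻¹C = [[0, -4], [3, 2], [-3, 0]].
P = (S⁻¹C)D⁻¹ = [[4, 4], [-3, -4], [1, 2]].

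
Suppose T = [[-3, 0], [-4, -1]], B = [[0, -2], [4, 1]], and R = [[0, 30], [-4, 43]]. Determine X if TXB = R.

X = [[5, 0], [2, 1]]

Isolating X: multiply by T⁻¹ from the left and B⁻¹ from the right, so X = T⁻¹RB⁻¹.
det T = 3; the adjugate gives T⁻¹ = [[-1/3, 0], [4/3, -1]].
B has determinant 8; B⁻¹ = [[1/8, 1/4], [-1/2, 0]].
T⁻¹R = [[0, -10], [4, -3]].
X = (T⁻¹R)B⁻¹ = [[5, 0], [2, 1]].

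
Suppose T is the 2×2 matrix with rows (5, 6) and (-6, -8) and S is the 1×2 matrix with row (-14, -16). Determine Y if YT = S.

Y = [[-4, -1]]

Since T sits to the right of Y, Y = ST⁻¹.
det T = -4; the adjugate gives T⁻¹ = [[2, 3/2], [-3/2, -5/4]].
Y = ST⁻¹ = [[-14, -16]] · [[2, 3/2], [-3/2, -5/4]] = [[-4, -1]].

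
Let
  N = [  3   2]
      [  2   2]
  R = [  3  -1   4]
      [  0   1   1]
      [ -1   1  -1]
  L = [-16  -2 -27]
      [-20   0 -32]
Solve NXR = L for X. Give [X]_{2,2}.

-2

Left-multiply by N⁻¹ and right-multiply by R⁻¹: X = N⁻¹LR⁻¹.
N has determinant 2; N⁻¹ = [[1, -1], [-1, 3/2]].
det R = -1; the adjugate gives R⁻¹ = [[2, -3, 5], [1, -1, 3], [-1, 2, -3]].
N⁻¹L = [[4, -2, 5], [-14, 2, -21]].
X = (N⁻¹L)R⁻¹ = [[1, 0, -1], [-5, -2, -1]].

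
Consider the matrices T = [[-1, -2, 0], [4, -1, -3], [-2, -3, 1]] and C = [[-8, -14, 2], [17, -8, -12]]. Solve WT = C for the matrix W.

W = [[4, 0, 2], [-3, 5, 3]]

Right-multiplying both sides by T⁻¹ gives W = CT⁻¹.
T has determinant 6; T⁻¹ = [[-5/3, 1/3, 1], [1/3, -1/6, -1/2], [-7/3, 1/6, 3/2]].
W = CT⁻¹ = [[-8, -14, 2], [17, -8, -12]] · [[-5/3, 1/3, 1], [1/3, -1/6, -1/2], [-7/3, 1/6, 3/2]] = [[4, 0, 2], [-3, 5, 3]].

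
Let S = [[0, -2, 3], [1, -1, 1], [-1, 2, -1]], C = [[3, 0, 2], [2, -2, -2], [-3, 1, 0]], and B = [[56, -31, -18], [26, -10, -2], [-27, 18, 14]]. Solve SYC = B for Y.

Y = [[0, -4, -5], [1, -5, -2], [1, 0, -5]]

Isolating Y: multiply by S⁻¹ from the left and C⁻¹ from the right, so Y = S⁻¹BC⁻¹.
det S = 3; the adjugate gives S⁻¹ = [[-1/3, 4/3, 1/3], [0, 1, 1], [1/3, 2/3, 2/3]].
det C = -2; the adjugate gives C⁻¹ = [[-1, -1, -2], [-3, -3, -5], [2, 3/2, 3]].
S⁻¹B = [[7, 3, 8], [-1, 8, 12], [18, -5, 2]].
Y = (S⁻¹B)C⁻¹ = [[0, -4, -5], [1, -5, -2], [1, 0, -5]].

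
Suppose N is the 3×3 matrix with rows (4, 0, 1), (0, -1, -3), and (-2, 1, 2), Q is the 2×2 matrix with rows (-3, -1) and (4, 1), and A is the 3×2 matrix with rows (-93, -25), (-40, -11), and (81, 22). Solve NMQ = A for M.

M = [[2, -5], [-1, 1], [-1, 2]]

Isolating M: multiply by N⁻¹ from the left and Q⁻¹ from the right, so M = N⁻¹AQ⁻¹.
det N = 2, so N⁻¹ = [[1/2, 1/2, 1/2], [3, 5, 6], [-1, -2, -2]].
det Q = 1, so Q⁻¹ = [[1, 1], [-4, -3]].
N⁻¹A = [[-26, -7], [7, 2], [11, 3]].
M = (N⁻¹A)Q⁻¹ = [[2, -5], [-1, 1], [-1, 2]].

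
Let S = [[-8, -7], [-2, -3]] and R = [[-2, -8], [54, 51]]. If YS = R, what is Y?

Y = [[-1, 5], [-6, -3]]

S is on the right of Y, so right-multiply by S⁻¹: Y = RS⁻¹.
det S = 10, so S⁻¹ = [[-3/10, 7/10], [1/5, -4/5]].
Y = RS⁻¹ = [[-2, -8], [54, 51]] · [[-3/10, 7/10], [1/5, -4/5]] = [[-1, 5], [-6, -3]].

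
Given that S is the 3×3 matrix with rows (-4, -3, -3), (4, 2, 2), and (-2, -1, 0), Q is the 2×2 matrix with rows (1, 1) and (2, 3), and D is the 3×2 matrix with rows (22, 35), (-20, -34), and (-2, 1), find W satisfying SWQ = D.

Isolating W: multiply by S⁻¹ from the left and Q⁻¹ from the right, so W = S⁻¹DQ⁻¹.
det S = 4; the adjugate gives S⁻¹ = [[1/2, 3/4, 0], [-1, -3/2, -1], [0, 1/2, 1]].
Q has determinant 1; Q⁻¹ = [[3, -1], [-2, 1]].
S⁻¹D = [[-4, -8], [10, 15], [-12, -16]].
W = (S⁻¹D)Q⁻¹ = [[4, -4], [0, 5], [-4, -4]].

W = [[4, -4], [0, 5], [-4, -4]]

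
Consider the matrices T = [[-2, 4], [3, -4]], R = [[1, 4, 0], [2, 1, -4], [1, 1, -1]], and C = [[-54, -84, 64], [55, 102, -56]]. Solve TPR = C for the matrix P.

P = [[5, -2, 0], [-1, -4, -4]]

Isolating P: multiply by T⁻¹ from the left and R⁻¹ from the right, so P = T⁻¹CR⁻¹.
det T = -4, so T⁻¹ = [[1, 1], [3/4, 1/2]].
det R = -5; the adjugate gives R⁻¹ = [[-3/5, -4/5, 16/5], [2/5, 1/5, -4/5], [-1/5, -3/5, 7/5]].
T⁻¹C = [[1, 18, 8], [-13, -12, 20]].
P = (T⁻¹C)R⁻¹ = [[5, -2, 0], [-1, -4, -4]].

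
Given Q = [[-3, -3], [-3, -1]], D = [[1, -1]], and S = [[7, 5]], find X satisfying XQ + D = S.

X = [[-2, 0]]

XQ = S − D = [[6, 6]].
Right-multiplying both sides by Q⁻¹ gives X = (S − D)Q⁻¹.
Q has determinant -6; Q⁻¹ = [[1/6, -1/2], [-1/2, 1/2]].
X = (S − D)Q⁻¹ = [[-2, 0]].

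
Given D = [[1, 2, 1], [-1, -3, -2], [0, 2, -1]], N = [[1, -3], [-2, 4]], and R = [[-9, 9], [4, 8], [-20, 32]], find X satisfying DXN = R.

X = D⁻¹RN⁻¹ (apply D⁻¹ on the left and N⁻¹ on the right).
det D = 3; the adjugate gives D⁻¹ = [[7/3, 4/3, -1/3], [-1/3, -1/3, 1/3], [-2/3, -2/3, -1/3]].
det N = -2; the adjugate gives N⁻¹ = [[-2, -3/2], [-1, -1/2]].
D⁻¹R = [[-9, 21], [-5, 5], [10, -22]].
X = (D⁻¹R)N⁻¹ = [[-3, 3], [5, 5], [2, -4]].

X = [[-3, 3], [5, 5], [2, -4]]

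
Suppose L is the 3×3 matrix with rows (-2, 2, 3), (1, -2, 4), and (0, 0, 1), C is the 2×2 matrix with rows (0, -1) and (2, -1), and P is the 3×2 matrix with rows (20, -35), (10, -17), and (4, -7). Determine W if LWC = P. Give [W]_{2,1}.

Isolating W: multiply by L⁻¹ from the left and C⁻¹ from the right, so W = L⁻¹PC⁻¹.
L has determinant 2; L⁻¹ = [[-1, -1, 7], [-1/2, -1, 11/2], [0, 0, 1]].
C has determinant 2; C⁻¹ = [[-1/2, 1/2], [-1, 0]].
L⁻¹P = [[-2, 3], [2, -4], [4, -7]].
W = (L⁻¹P)C⁻¹ = [[-2, -1], [3, 1], [5, 2]].

3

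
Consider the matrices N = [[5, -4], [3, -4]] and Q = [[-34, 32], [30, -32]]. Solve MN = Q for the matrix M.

Since N sits to the right of M, M = QN⁻¹.
det N = -8; the adjugate gives N⁻¹ = [[1/2, -1/2], [3/8, -5/8]].
M = QN⁻¹ = [[-34, 32], [30, -32]] · [[1/2, -1/2], [3/8, -5/8]] = [[-5, -3], [3, 5]].

M = [[-5, -3], [3, 5]]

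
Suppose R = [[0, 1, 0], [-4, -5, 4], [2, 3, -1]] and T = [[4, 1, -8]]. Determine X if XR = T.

R is on the right of X, so right-multiply by R⁻¹: X = TR⁻¹.
det R = 4; the adjugate gives R⁻¹ = [[-7/4, 1/4, 1], [1, 0, 0], [-1/2, 1/2, 1]].
X = TR⁻¹ = [[4, 1, -8]] · [[-7/4, 1/4, 1], [1, 0, 0], [-1/2, 1/2, 1]] = [[-2, -3, -4]].

X = [[-2, -3, -4]]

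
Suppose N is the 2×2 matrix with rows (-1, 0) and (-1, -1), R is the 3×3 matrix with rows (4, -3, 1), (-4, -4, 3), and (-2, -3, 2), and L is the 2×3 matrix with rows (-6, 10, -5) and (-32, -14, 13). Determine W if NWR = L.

W = N⁻¹LR⁻¹ (apply N⁻¹ on the left and R⁻¹ on the right).
det N = 1, so N⁻¹ = [[-1, 0], [1, -1]].
det R = 2; the adjugate gives R⁻¹ = [[1/2, 3/2, -5/2], [1, 5, -8], [2, 9, -14]].
N⁻¹L = [[6, -10, 5], [26, 24, -18]].
W = (N⁻¹L)R⁻¹ = [[3, 4, -5], [1, -3, -5]].

W = [[3, 4, -5], [1, -3, -5]]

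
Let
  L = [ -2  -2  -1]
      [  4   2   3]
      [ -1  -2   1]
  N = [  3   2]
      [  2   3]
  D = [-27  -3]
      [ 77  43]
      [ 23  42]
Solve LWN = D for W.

W = [[2, -3], [3, -4], [5, 5]]

W = L⁻¹DN⁻¹ (apply L⁻¹ on the left and N⁻¹ on the right).
det L = 4; the adjugate gives L⁻¹ = [[2, 1, -1], [-7/4, -3/4, 1/2], [-3/2, -1/2, 1]].
det N = 5, so N⁻¹ = [[3/5, -2/5], [-2/5, 3/5]].
L⁻¹D = [[0, -5], [1, -6], [25, 25]].
W = (L⁻¹D)N⁻¹ = [[2, -3], [3, -4], [5, 5]].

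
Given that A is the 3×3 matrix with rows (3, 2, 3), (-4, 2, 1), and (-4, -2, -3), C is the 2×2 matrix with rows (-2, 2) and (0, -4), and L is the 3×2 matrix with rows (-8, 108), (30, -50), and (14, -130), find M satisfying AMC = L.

M = [[3, -4], [-1, -5], [-1, -1]]

Left-multiply by A⁻¹ and right-multiply by C⁻¹: M = A⁻¹LC⁻¹.
det A = 4; the adjugate gives A⁻¹ = [[-1, 0, -1], [-4, 3/4, -15/4], [4, -1/2, 7/2]].
det C = 8, so C⁻¹ = [[-1/2, -1/4], [0, -1/4]].
A⁻¹L = [[-6, 22], [2, 18], [2, 2]].
M = (A⁻¹L)C⁻¹ = [[3, -4], [-1, -5], [-1, -1]].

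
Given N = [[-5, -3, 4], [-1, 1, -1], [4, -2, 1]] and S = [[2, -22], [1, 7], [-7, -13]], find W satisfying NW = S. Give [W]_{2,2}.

6

N is on the left of W, so left-multiply by N⁻¹: W = N⁻¹S.
N has determinant 6; N⁻¹ = [[-1/6, -5/6, -1/6], [-1/2, -7/2, -3/2], [-1/3, -11/3, -4/3]].
W = N⁻¹S = [[-1/6, -5/6, -1/6], [-1/2, -7/2, -3/2], [-1/3, -11/3, -4/3]] · [[2, -22], [1, 7], [-7, -13]] = [[0, 0], [6, 6], [5, -1]].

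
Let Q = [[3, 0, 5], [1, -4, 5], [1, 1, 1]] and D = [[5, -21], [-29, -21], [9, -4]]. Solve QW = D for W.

W = [[5, -2], [6, 1], [-2, -3]]

Q is on the left of W, so left-multiply by Q⁻¹: W = Q⁻¹D.
det Q = -2, so Q⁻¹ = [[9/2, -5/2, -10], [-2, 1, 5], [-5/2, 3/2, 6]].
W = Q⁻¹D = [[9/2, -5/2, -10], [-2, 1, 5], [-5/2, 3/2, 6]] · [[5, -21], [-29, -21], [9, -4]] = [[5, -2], [6, 1], [-2, -3]].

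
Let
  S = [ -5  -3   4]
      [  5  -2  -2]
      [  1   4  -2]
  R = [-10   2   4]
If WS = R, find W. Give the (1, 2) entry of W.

-5

Since S sits to the right of W, W = RS⁻¹.
S has determinant 4; S⁻¹ = [[3, 5/2, 7/2], [2, 3/2, 5/2], [11/2, 17/4, 25/4]].
W = RS⁻¹ = [[-10, 2, 4]] · [[3, 5/2, 7/2], [2, 3/2, 5/2], [11/2, 17/4, 25/4]] = [[-4, -5, -5]].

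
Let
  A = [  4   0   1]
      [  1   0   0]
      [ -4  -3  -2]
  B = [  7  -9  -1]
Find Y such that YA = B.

Y = [[5, -1, 3]]

Right-multiplying both sides by A⁻¹ gives Y = BA⁻¹.
det A = -3, so A⁻¹ = [[0, 1, 0], [-2/3, 4/3, -1/3], [1, -4, 0]].
Y = BA⁻¹ = [[7, -9, -1]] · [[0, 1, 0], [-2/3, 4/3, -1/3], [1, -4, 0]] = [[5, -1, 3]].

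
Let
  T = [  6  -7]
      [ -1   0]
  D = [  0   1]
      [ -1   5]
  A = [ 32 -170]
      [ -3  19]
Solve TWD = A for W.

Isolating W: multiply by T⁻¹ from the left and D⁻¹ from the right, so W = T⁻¹AD⁻¹.
det T = -7, so T⁻¹ = [[0, -1], [-1/7, -6/7]].
det D = 1, so D⁻¹ = [[5, -1], [1, 0]].
T⁻¹A = [[3, -19], [-2, 8]].
W = (T⁻¹A)D⁻¹ = [[-4, -3], [-2, 2]].

W = [[-4, -3], [-2, 2]]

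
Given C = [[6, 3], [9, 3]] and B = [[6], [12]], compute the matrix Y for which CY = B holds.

Y = [[2], [-2]]

Since C multiplies Y on the left, Y = C⁻¹B.
C has determinant -9; C⁻¹ = [[-1/3, 1/3], [1, -2/3]].
Y = C⁻¹B = [[-1/3, 1/3], [1, -2/3]] · [[6], [12]] = [[2], [-2]].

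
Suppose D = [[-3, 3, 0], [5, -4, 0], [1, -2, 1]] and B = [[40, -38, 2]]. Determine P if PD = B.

P = [[-6, 4, 2]]

Right-multiplying both sides by D⁻¹ gives P = BD⁻¹.
D has determinant -3; D⁻¹ = [[4/3, 1, 0], [5/3, 1, 0], [2, 1, 1]].
P = BD⁻¹ = [[40, -38, 2]] · [[4/3, 1, 0], [5/3, 1, 0], [2, 1, 1]] = [[-6, 4, 2]].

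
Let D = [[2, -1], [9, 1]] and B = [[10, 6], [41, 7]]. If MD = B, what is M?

M = [[-4, 2], [-2, 5]]

Since D sits to the right of M, M = BD⁻¹.
D has determinant 11; D⁻¹ = [[1/11, 1/11], [-9/11, 2/11]].
M = BD⁻¹ = [[10, 6], [41, 7]] · [[1/11, 1/11], [-9/11, 2/11]] = [[-4, 2], [-2, 5]].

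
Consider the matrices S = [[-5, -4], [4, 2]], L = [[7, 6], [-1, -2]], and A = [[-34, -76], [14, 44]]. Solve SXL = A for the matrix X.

X = [[-1, -5], [1, -4]]

Left-multiply by S⁻¹ and right-multiply by L⁻¹: X = S⁻¹AL⁻¹.
det S = 6; the adjugate gives S⁻¹ = [[1/3, 2/3], [-2/3, -5/6]].
L has determinant -8; L⁻¹ = [[1/4, 3/4], [-1/8, -7/8]].
S⁻¹A = [[-2, 4], [11, 14]].
X = (S⁻¹A)L⁻¹ = [[-1, -5], [1, -4]].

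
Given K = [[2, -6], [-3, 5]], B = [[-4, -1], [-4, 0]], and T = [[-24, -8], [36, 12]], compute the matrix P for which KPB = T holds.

Left-multiply by K⁻¹ and right-multiply by B⁻¹: P = K⁻¹TB⁻¹.
det K = -8, so K⁻¹ = [[-5/8, -3/4], [-3/8, -1/4]].
B has determinant -4; B⁻¹ = [[0, -1/4], [-1, 1]].
K⁻¹T = [[-12, -4], [0, 0]].
P = (K⁻¹T)B⁻¹ = [[4, -1], [0, 0]].

P = [[4, -1], [0, 0]]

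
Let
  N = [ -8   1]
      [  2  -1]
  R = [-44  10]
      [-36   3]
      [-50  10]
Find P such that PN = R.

P = [[4, -6], [5, 2], [5, -5]]

Since N sits to the right of P, P = RN⁻¹.
det N = 6; the adjugate gives N⁻¹ = [[-1/6, -1/6], [-1/3, -4/3]].
P = RN⁻¹ = [[-44, 10], [-36, 3], [-50, 10]] · [[-1/6, -1/6], [-1/3, -4/3]] = [[4, -6], [5, 2], [5, -5]].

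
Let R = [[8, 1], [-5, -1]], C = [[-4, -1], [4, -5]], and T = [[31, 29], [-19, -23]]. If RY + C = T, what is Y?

Y = [[4, 4], [3, -2]]

RY = T − C = [[35, 30], [-23, -18]].
Left-multiplying both sides by R⁻¹ gives Y = R⁻¹(T − C).
det R = -3, so R⁻¹ = [[1/3, 1/3], [-5/3, -8/3]].
Y = R⁻¹(T − C) = [[4, 4], [3, -2]].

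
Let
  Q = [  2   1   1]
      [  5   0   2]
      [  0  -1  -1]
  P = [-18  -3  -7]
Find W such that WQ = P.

W = [[-4, -2, -1]]

Q is on the right of W, so right-multiply by Q⁻¹: W = PQ⁻¹.
det Q = 4, so Q⁻¹ = [[1/2, 0, 1/2], [5/4, -1/2, 1/4], [-5/4, 1/2, -5/4]].
W = PQ⁻¹ = [[-18, -3, -7]] · [[1/2, 0, 1/2], [5/4, -1/2, 1/4], [-5/4, 1/2, -5/4]] = [[-4, -2, -1]].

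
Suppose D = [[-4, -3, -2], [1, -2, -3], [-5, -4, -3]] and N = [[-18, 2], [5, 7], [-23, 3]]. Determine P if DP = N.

P = [[6, 2], [-4, -4], [3, 1]]

D is on the left of P, so left-multiply by D⁻¹: P = D⁻¹N.
det D = -2; the adjugate gives D⁻¹ = [[3, 1/2, -5/2], [-9, -1, 7], [7, 1/2, -11/2]].
P = D⁻¹N = [[3, 1/2, -5/2], [-9, -1, 7], [7, 1/2, -11/2]] · [[-18, 2], [5, 7], [-23, 3]] = [[6, 2], [-4, -4], [3, 1]].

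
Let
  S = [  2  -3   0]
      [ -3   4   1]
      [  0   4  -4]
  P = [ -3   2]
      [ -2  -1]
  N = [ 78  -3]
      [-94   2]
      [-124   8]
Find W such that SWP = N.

Isolating W: multiply by S⁻¹ from the left and P⁻¹ from the right, so W = S⁻¹NP⁻¹.
det S = -4; the adjugate gives S⁻¹ = [[5, 3, 3/4], [3, 2, 1/2], [3, 2, 1/4]].
det P = 7, so P⁻¹ = [[-1/7, -2/7], [2/7, -3/7]].
S⁻¹N = [[15, -3], [-16, -1], [15, -3]].
W = (S⁻¹N)P⁻¹ = [[-3, -3], [2, 5], [-3, -3]].

W = [[-3, -3], [2, 5], [-3, -3]]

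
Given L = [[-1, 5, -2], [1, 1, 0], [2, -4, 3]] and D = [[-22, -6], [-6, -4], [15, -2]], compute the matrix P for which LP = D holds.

P = [[-1, -1], [-5, -3], [-1, -4]]

L is on the left of P, so left-multiply by L⁻¹: P = L⁻¹D.
det L = -6, so L⁻¹ = [[-1/2, 7/6, -1/3], [1/2, -1/6, 1/3], [1, -1, 1]].
P = L⁻¹D = [[-1/2, 7/6, -1/3], [1/2, -1/6, 1/3], [1, -1, 1]] · [[-22, -6], [-6, -4], [15, -2]] = [[-1, -1], [-5, -3], [-1, -4]].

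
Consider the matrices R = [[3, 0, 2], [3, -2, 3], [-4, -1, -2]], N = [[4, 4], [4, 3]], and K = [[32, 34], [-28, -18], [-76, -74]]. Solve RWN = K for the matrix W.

W = [[4, 2], [3, 2], [-1, -4]]

Left-multiply by R⁻¹ and right-multiply by N⁻¹: W = R⁻¹KN⁻¹.
det R = -1, so R⁻¹ = [[-7, 2, -4], [6, -2, 3], [11, -3, 6]].
det N = -4; the adjugate gives N⁻¹ = [[-3/4, 1], [1, -1]].
R⁻¹K = [[24, 22], [20, 18], [-20, -16]].
W = (R⁻¹K)N⁻¹ = [[4, 2], [3, 2], [-1, -4]].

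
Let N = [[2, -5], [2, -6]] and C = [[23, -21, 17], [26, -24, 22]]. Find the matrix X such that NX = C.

N is on the left of X, so left-multiply by N⁻¹: X = N⁻¹C.
det N = -2; the adjugate gives N⁻¹ = [[3, -5/2], [1, -1]].
X = N⁻¹C = [[3, -5/2], [1, -1]] · [[23, -21, 17], [26, -24, 22]] = [[4, -3, -4], [-3, 3, -5]].

X = [[4, -3, -4], [-3, 3, -5]]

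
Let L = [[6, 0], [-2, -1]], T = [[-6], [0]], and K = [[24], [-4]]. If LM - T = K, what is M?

M = [[3], [-2]]

LM = K + T = [[18], [-4]].
L is on the left of M, so left-multiply by L⁻¹: M = L⁻¹(K + T).
det L = -6, so L⁻¹ = [[1/6, 0], [-1/3, -1]].
M = L⁻¹(K + T) = [[3], [-2]].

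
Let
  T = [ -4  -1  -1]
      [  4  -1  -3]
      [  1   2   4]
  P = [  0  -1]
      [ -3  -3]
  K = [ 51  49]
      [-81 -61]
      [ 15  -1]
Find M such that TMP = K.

M = [[-2, 5], [3, -1], [3, -2]]

Left-multiply by T⁻¹ and right-multiply by P⁻¹: M = T⁻¹KP⁻¹.
T has determinant 2; T⁻¹ = [[1, 1, 1], [-19/2, -15/2, -8], [9/2, 7/2, 4]].
det P = -3, so P⁻¹ = [[1, -1/3], [-1, 0]].
T⁻¹K = [[-15, -13], [3, 0], [6, 3]].
M = (T⁻¹K)P⁻¹ = [[-2, 5], [3, -1], [3, -2]].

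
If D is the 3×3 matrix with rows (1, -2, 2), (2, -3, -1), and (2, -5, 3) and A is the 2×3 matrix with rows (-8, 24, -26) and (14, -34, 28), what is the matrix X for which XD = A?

Right-multiplying both sides by D⁻¹ gives X = AD⁻¹.
D has determinant -6; D⁻¹ = [[7/3, 2/3, -4/3], [4/3, 1/6, -5/6], [2/3, -1/6, -1/6]].
X = AD⁻¹ = [[-8, 24, -26], [14, -34, 28]] · [[7/3, 2/3, -4/3], [4/3, 1/6, -5/6], [2/3, -1/6, -1/6]] = [[-4, 3, -5], [6, -1, 5]].

X = [[-4, 3, -5], [6, -1, 5]]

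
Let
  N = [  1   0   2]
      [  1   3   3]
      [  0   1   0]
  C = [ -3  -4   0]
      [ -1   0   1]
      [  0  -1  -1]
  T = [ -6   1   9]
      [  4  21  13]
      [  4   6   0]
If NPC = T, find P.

P = [[2, -4, -5], [-2, 2, 2], [0, 2, -2]]

Isolating P: multiply by N⁻¹ from the left and C⁻¹ from the right, so P = N⁻¹TC⁻¹.
det N = -1, so N⁻¹ = [[3, -2, 6], [0, 0, 1], [-1, 1, -3]].
C has determinant 1; C⁻¹ = [[1, -4, -4], [-1, 3, 3], [1, -3, -4]].
N⁻¹T = [[-2, -3, 1], [4, 6, 0], [-2, 2, 4]].
P = (N⁻¹T)C⁻¹ = [[2, -4, -5], [-2, 2, 2], [0, 2, -2]].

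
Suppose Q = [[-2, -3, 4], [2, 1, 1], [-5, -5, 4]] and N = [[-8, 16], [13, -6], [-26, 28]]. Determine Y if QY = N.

Since Q multiplies Y on the left, Y = Q⁻¹N.
Q has determinant 1; Q⁻¹ = [[9, -8, -7], [-13, 12, 10], [-5, 5, 4]].
Y = Q⁻¹N = [[9, -8, -7], [-13, 12, 10], [-5, 5, 4]] · [[-8, 16], [13, -6], [-26, 28]] = [[6, -4], [0, 0], [1, 2]].

Y = [[6, -4], [0, 0], [1, 2]]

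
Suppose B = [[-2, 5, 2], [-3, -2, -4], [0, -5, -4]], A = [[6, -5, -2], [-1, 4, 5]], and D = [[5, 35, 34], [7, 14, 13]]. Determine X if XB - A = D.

X = [[2, -5, -2], [3, -4, 1]]

XB = D + A = [[11, 30, 32], [6, 18, 18]].
B is on the right of X, so right-multiply by B⁻¹: X = (D + A)B⁻¹.
det B = -6, so B⁻¹ = [[2, -5/3, 8/3], [2, -4/3, 7/3], [-5/2, 5/3, -19/6]].
X = (D + A)B⁻¹ = [[2, -5, -2], [3, -4, 1]].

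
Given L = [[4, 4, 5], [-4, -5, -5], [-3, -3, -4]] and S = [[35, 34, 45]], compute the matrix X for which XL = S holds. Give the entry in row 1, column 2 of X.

1

Since L sits to the right of X, X = SL⁻¹.
det L = 1, so L⁻¹ = [[5, 1, 5], [-1, -1, 0], [-3, 0, -4]].
X = SL⁻¹ = [[35, 34, 45]] · [[5, 1, 5], [-1, -1, 0], [-3, 0, -4]] = [[6, 1, -5]].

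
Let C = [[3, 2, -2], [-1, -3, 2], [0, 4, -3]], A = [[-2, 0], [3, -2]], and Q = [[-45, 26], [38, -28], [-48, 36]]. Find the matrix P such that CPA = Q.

P = [[1, -1], [-3, -3], [-3, 2]]

Isolating P: multiply by C⁻¹ from the left and A⁻¹ from the right, so P = C⁻¹QA⁻¹.
C has determinant 5; C⁻¹ = [[1/5, -2/5, -2/5], [-3/5, -9/5, -4/5], [-4/5, -12/5, -7/5]].
det A = 4, so A⁻¹ = [[-1/2, 0], [-3/4, -1/2]].
C⁻¹Q = [[-5, 2], [-3, 6], [12, -4]].
P = (C⁻¹Q)A⁻¹ = [[1, -1], [-3, -3], [-3, 2]].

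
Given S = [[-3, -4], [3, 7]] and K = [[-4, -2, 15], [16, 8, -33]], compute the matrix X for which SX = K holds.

Left-multiplying both sides by S⁻¹ gives X = S⁻¹K.
S has determinant -9; S⁻¹ = [[-7/9, -4/9], [1/3, 1/3]].
X = S⁻¹K = [[-7/9, -4/9], [1/3, 1/3]] · [[-4, -2, 15], [16, 8, -33]] = [[-4, -2, 3], [4, 2, -6]].

X = [[-4, -2, 3], [4, 2, -6]]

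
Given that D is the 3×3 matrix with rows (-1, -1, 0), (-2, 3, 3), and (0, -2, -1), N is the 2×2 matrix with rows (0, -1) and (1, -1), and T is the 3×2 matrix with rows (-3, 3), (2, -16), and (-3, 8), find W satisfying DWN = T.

W = [[-1, 2], [1, 1], [3, 1]]

Isolating W: multiply by D⁻¹ from the left and N⁻¹ from the right, so W = D⁻¹TN⁻¹.
det D = -1; the adjugate gives D⁻¹ = [[-3, 1, 3], [2, -1, -3], [-4, 2, 5]].
N has determinant 1; N⁻¹ = [[-1, 1], [-1, 0]].
D⁻¹T = [[2, -1], [1, -2], [1, -4]].
W = (D⁻¹T)N⁻¹ = [[-1, 2], [1, 1], [3, 1]].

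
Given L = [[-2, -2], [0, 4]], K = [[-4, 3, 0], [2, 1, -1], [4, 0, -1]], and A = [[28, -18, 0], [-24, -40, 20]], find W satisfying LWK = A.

W = L⁻¹AK⁻¹ (apply L⁻¹ on the left and K⁻¹ on the right).
det L = -8; the adjugate gives L⁻¹ = [[-1/2, -1/4], [0, 1/4]].
det K = -2; the adjugate gives K⁻¹ = [[1/2, -3/2, 3/2], [1, -2, 2], [2, -6, 5]].
L⁻¹A = [[-8, 19, -5], [-6, -10, 5]].
W = (L⁻¹A)K⁻¹ = [[5, 4, 1], [-3, -1, -4]].

W = [[5, 4, 1], [-3, -1, -4]]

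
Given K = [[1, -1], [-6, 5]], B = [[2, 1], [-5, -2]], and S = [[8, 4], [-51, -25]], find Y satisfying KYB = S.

Y = [[3, -1], [-1, -1]]

Y = K⁻¹SB⁻¹ (apply K⁻¹ on the left and B⁻¹ on the right).
det K = -1, so K⁻¹ = [[-5, -1], [-6, -1]].
det B = 1, so B⁻¹ = [[-2, -1], [5, 2]].
K⁻¹S = [[11, 5], [3, 1]].
Y = (K⁻¹S)B⁻¹ = [[3, -1], [-1, -1]].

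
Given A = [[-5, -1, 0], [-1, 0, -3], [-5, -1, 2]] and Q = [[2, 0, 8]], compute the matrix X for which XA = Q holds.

A is on the right of X, so right-multiply by A⁻¹: X = QA⁻¹.
det A = -2, so A⁻¹ = [[3/2, -1, -3/2], [-17/2, 5, 15/2], [-1/2, 0, 1/2]].
X = QA⁻¹ = [[2, 0, 8]] · [[3/2, -1, -3/2], [-17/2, 5, 15/2], [-1/2, 0, 1/2]] = [[-1, -2, 1]].

X = [[-1, -2, 1]]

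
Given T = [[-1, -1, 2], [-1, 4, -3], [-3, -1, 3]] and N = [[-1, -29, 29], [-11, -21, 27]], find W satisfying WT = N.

T is on the right of W, so right-multiply by T⁻¹: W = NT⁻¹.
det T = 5, so T⁻¹ = [[9/5, 1/5, -1], [12/5, 3/5, -1], [13/5, 2/5, -1]].
W = NT⁻¹ = [[-1, -29, 29], [-11, -21, 27]] · [[9/5, 1/5, -1], [12/5, 3/5, -1], [13/5, 2/5, -1]] = [[4, -6, 1], [0, -4, 5]].

W = [[4, -6, 1], [0, -4, 5]]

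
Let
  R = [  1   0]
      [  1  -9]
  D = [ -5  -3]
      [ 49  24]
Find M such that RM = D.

Left-multiplying both sides by R⁻¹ gives M = R⁻¹D.
R has determinant -9; R⁻¹ = [[1, 0], [1/9, -1/9]].
M = R⁻¹D = [[1, 0], [1/9, -1/9]] · [[-5, -3], [49, 24]] = [[-5, -3], [-6, -3]].

M = [[-5, -3], [-6, -3]]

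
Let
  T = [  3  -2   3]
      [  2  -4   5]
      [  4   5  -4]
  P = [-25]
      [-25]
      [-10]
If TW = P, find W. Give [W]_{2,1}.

2

T is on the left of W, so left-multiply by T⁻¹: W = T⁻¹P.
det T = -5, so T⁻¹ = [[9/5, -7/5, -2/5], [-28/5, 24/5, 9/5], [-26/5, 23/5, 8/5]].
W = T⁻¹P = [[9/5, -7/5, -2/5], [-28/5, 24/5, 9/5], [-26/5, 23/5, 8/5]] · [[-25], [-25], [-10]] = [[-6], [2], [-1]].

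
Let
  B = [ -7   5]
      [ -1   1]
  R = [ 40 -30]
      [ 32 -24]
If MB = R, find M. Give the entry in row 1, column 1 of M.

B is on the right of M, so right-multiply by B⁻¹: M = RB⁻¹.
det B = -2; the adjugate gives B⁻¹ = [[-1/2, 5/2], [-1/2, 7/2]].
M = RB⁻¹ = [[40, -30], [32, -24]] · [[-1/2, 5/2], [-1/2, 7/2]] = [[-5, -5], [-4, -4]].

-5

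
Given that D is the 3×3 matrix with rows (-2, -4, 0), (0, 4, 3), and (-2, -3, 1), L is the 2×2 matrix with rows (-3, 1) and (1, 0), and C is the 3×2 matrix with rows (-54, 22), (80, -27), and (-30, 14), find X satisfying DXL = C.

Isolating X: multiply by D⁻¹ from the left and L⁻¹ from the right, so X = D⁻¹CL⁻¹.
D has determinant -2; D⁻¹ = [[-13/2, -2, 6], [3, 1, -3], [-4, -1, 4]].
det L = -1, so L⁻¹ = [[0, 1], [1, 3]].
D⁻¹C = [[11, -5], [8, -3], [16, -5]].
X = (D⁻¹C)L⁻¹ = [[-5, -4], [-3, -1], [-5, 1]].

X = [[-5, -4], [-3, -1], [-5, 1]]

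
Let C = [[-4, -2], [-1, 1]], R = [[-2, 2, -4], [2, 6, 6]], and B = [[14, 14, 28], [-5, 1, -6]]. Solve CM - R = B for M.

M = [[-1, -5, -4], [-4, 2, -4]]

CM = B + R = [[12, 16, 24], [-3, 7, 0]].
Since C multiplies M on the left, M = C⁻¹(B + R).
det C = -6, so C⁻¹ = [[-1/6, -1/3], [-1/6, 2/3]].
M = C⁻¹(B + R) = [[-1, -5, -4], [-4, 2, -4]].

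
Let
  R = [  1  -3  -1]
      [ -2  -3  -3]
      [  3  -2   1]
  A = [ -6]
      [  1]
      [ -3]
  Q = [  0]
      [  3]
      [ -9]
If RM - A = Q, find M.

M = [[-2], [2], [-2]]

RM = Q + A = [[-6], [4], [-12]].
Left-multiplying both sides by R⁻¹ gives M = R⁻¹(Q + A).
R has determinant -1; R⁻¹ = [[9, -5, -6], [7, -4, -5], [-13, 7, 9]].
M = R⁻¹(Q + A) = [[-2], [2], [-2]].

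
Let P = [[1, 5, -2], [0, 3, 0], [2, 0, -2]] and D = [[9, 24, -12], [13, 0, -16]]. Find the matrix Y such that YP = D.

Y = [[3, 3, 3], [3, -5, 5]]

P is on the right of Y, so right-multiply by P⁻¹: Y = DP⁻¹.
P has determinant 6; P⁻¹ = [[-1, 5/3, 1], [0, 1/3, 0], [-1, 5/3, 1/2]].
Y = DP⁻¹ = [[9, 24, -12], [13, 0, -16]] · [[-1, 5/3, 1], [0, 1/3, 0], [-1, 5/3, 1/2]] = [[3, 3, 3], [3, -5, 5]].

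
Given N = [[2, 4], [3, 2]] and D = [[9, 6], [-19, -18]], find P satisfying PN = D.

P = [[0, 3], [-2, -5]]

Right-multiplying both sides by N⁻¹ gives P = DN⁻¹.
N has determinant -8; N⁻¹ = [[-1/4, 1/2], [3/8, -1/4]].
P = DN⁻¹ = [[9, 6], [-19, -18]] · [[-1/4, 1/2], [3/8, -1/4]] = [[0, 3], [-2, -5]].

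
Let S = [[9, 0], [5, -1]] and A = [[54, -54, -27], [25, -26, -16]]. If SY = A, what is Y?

Y = [[6, -6, -3], [5, -4, 1]]

Left-multiplying both sides by S⁻¹ gives Y = S⁻¹A.
det S = -9; the adjugate gives S⁻¹ = [[1/9, 0], [5/9, -1]].
Y = S⁻¹A = [[1/9, 0], [5/9, -1]] · [[54, -54, -27], [25, -26, -16]] = [[6, -6, -3], [5, -4, 1]].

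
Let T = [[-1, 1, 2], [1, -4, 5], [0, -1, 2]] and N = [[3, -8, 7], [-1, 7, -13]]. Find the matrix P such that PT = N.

P = [[0, 3, -4], [-2, -3, 3]]

T is on the right of P, so right-multiply by T⁻¹: P = NT⁻¹.
det T = -1; the adjugate gives T⁻¹ = [[3, 4, -13], [2, 2, -7], [1, 1, -3]].
P = NT⁻¹ = [[3, -8, 7], [-1, 7, -13]] · [[3, 4, -13], [2, 2, -7], [1, 1, -3]] = [[0, 3, -4], [-2, -3, 3]].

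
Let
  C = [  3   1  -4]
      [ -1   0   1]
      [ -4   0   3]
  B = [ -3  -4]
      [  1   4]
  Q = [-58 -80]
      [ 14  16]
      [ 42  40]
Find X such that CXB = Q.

Left-multiply by C⁻¹ and right-multiply by B⁻¹: X = C⁻¹QB⁻¹.
C has determinant -1; C⁻¹ = [[0, 3, -1], [1, 7, -1], [0, 4, -1]].
B has determinant -8; B⁻¹ = [[-1/2, -1/2], [1/8, 3/8]].
C⁻¹Q = [[0, 8], [-2, -8], [14, 24]].
X = (C⁻¹Q)B⁻¹ = [[1, 3], [0, -2], [-4, 2]].

X = [[1, 3], [0, -2], [-4, 2]]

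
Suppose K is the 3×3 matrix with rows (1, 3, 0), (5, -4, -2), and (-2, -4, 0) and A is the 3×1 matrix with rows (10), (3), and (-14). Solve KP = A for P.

P = [[1], [3], [-5]]

Left-multiplying both sides by K⁻¹ gives P = K⁻¹A.
det K = 4; the adjugate gives K⁻¹ = [[-2, 0, -3/2], [1, 0, 1/2], [-7, -1/2, -19/4]].
P = K⁻¹A = [[-2, 0, -3/2], [1, 0, 1/2], [-7, -1/2, -19/4]] · [[10], [3], [-14]] = [[1], [3], [-5]].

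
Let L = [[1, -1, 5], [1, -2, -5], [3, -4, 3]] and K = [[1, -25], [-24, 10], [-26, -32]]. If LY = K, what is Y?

Y = [[-4, 0], [5, 5], [2, -4]]

L is on the left of Y, so left-multiply by L⁻¹: Y = L⁻¹K.
L has determinant 2; L⁻¹ = [[-13, -17/2, 15/2], [-9, -6, 5], [1, 1/2, -1/2]].
Y = L⁻¹K = [[-13, -17/2, 15/2], [-9, -6, 5], [1, 1/2, -1/2]] · [[1, -25], [-24, 10], [-26, -32]] = [[-4, 0], [5, 5], [2, -4]].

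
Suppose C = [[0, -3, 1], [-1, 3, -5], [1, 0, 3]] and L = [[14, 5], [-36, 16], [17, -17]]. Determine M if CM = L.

Since C multiplies M on the left, M = C⁻¹L.
det C = 3, so C⁻¹ = [[3, 3, 4], [-2/3, -1/3, -1/3], [-1, -1, -1]].
M = C⁻¹L = [[3, 3, 4], [-2/3, -1/3, -1/3], [-1, -1, -1]] · [[14, 5], [-36, 16], [17, -17]] = [[2, -5], [-3, -3], [5, -4]].

M = [[2, -5], [-3, -3], [5, -4]]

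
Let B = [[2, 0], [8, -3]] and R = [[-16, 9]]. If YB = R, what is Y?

B is on the right of Y, so right-multiply by B⁻¹: Y = RB⁻¹.
det B = -6, so B⁻¹ = [[1/2, 0], [4/3, -1/3]].
Y = RB⁻¹ = [[-16, 9]] · [[1/2, 0], [4/3, -1/3]] = [[4, -3]].

Y = [[4, -3]]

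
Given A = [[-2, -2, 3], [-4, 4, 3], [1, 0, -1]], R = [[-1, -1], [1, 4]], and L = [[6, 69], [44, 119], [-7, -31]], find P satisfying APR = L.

P = A⁻¹LR⁻¹ (apply A⁻¹ on the left and R⁻¹ on the right).
det A = -2; the adjugate gives A⁻¹ = [[2, 1, 9], [1/2, 1/2, 3], [2, 1, 8]].
det R = -3; the adjugate gives R⁻¹ = [[-4/3, -1/3], [1/3, 1/3]].
A⁻¹L = [[-7, -22], [4, 1], [0, 9]].
P = (A⁻¹L)R⁻¹ = [[2, -5], [-5, -1], [3, 3]].

P = [[2, -5], [-5, -1], [3, 3]]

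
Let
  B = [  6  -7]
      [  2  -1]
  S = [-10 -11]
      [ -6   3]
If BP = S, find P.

P = [[-4, 4], [-2, 5]]

Since B multiplies P on the left, P = B⁻¹S.
det B = 8; the adjugate gives B⁻¹ = [[-1/8, 7/8], [-1/4, 3/4]].
P = B⁻¹S = [[-1/8, 7/8], [-1/4, 3/4]] · [[-10, -11], [-6, 3]] = [[-4, 4], [-2, 5]].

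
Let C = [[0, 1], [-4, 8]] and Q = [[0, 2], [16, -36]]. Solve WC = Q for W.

W = [[2, 0], [-4, -4]]

C is on the right of W, so right-multiply by C⁻¹: W = QC⁻¹.
det C = 4, so C⁻¹ = [[2, -1/4], [1, 0]].
W = QC⁻¹ = [[0, 2], [16, -36]] · [[2, -1/4], [1, 0]] = [[2, 0], [-4, -4]].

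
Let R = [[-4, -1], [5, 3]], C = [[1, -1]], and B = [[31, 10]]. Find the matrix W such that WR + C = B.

WR = B − C = [[30, 11]].
R is on the right of W, so right-multiply by R⁻¹: W = (B − C)R⁻¹.
det R = -7, so R⁻¹ = [[-3/7, -1/7], [5/7, 4/7]].
W = (B − C)R⁻¹ = [[-5, 2]].

W = [[-5, 2]]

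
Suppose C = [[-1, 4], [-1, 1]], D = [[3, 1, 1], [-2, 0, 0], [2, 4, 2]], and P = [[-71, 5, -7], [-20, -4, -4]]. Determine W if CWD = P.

W = C⁻¹PD⁻¹ (apply C⁻¹ on the left and D⁻¹ on the right).
det C = 3, so C⁻¹ = [[1/3, -4/3], [1/3, -1/3]].
det D = -4; the adjugate gives D⁻¹ = [[0, -1/2, 0], [-1, -1, 1/2], [2, 5/2, -1/2]].
C⁻¹P = [[3, 7, 3], [-17, 3, -1]].
W = (C⁻¹P)D⁻¹ = [[-1, -1, 2], [-5, 3, 2]].

W = [[-1, -1, 2], [-5, 3, 2]]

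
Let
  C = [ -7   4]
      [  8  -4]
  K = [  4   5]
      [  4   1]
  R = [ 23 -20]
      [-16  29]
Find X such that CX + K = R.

X = [[-1, 3], [3, -1]]

CX = R − K = [[19, -25], [-20, 28]].
C is on the left of X, so left-multiply by C⁻¹: X = C⁻¹(R − K).
C has determinant -4; C⁻¹ = [[1, 1], [2, 7/4]].
X = C⁻¹(R − K) = [[-1, 3], [3, -1]].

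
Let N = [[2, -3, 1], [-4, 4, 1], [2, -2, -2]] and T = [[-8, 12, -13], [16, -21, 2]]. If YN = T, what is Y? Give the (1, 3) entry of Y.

Right-multiplying both sides by N⁻¹ gives Y = TN⁻¹.
N has determinant 6; N⁻¹ = [[-1, -4/3, -7/6], [-1, -1, -1], [0, -1/3, -2/3]].
Y = TN⁻¹ = [[-8, 12, -13], [16, -21, 2]] · [[-1, -4/3, -7/6], [-1, -1, -1], [0, -1/3, -2/3]] = [[-4, 3, 6], [5, -1, 1]].

6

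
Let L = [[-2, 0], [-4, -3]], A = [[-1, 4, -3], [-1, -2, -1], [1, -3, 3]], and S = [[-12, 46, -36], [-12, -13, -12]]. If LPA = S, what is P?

P = [[-5, 0, 1], [3, -4, -5]]

P = L⁻¹SA⁻¹ (apply L⁻¹ on the left and A⁻¹ on the right).
det L = 6; the adjugate gives L⁻¹ = [[-1/2, 0], [2/3, -1/3]].
det A = 2; the adjugate gives A⁻¹ = [[-9/2, -3/2, -5], [1, 0, 1], [5/2, 1/2, 3]].
L⁻¹S = [[6, -23, 18], [-4, 35, -20]].
P = (L⁻¹S)A⁻¹ = [[-5, 0, 1], [3, -4, -5]].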